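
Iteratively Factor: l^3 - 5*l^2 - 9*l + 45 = (l - 5)*(l^2 - 9) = (l - 5)*(l - 3)*(l + 3)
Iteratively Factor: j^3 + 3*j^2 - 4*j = (j)*(j^2 + 3*j - 4) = j*(j - 1)*(j + 4)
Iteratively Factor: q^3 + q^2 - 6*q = (q)*(q^2 + q - 6) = q*(q + 3)*(q - 2)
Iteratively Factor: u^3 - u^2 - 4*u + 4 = (u - 2)*(u^2 + u - 2) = (u - 2)*(u + 2)*(u - 1)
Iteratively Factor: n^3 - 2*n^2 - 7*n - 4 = (n + 1)*(n^2 - 3*n - 4) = (n - 4)*(n + 1)*(n + 1)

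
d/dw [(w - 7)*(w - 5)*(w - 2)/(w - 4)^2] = (w^3 - 12*w^2 + 53*w - 96)/(w^3 - 12*w^2 + 48*w - 64)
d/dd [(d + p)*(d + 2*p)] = 2*d + 3*p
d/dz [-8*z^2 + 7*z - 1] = 7 - 16*z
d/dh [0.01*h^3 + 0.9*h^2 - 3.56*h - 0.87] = 0.03*h^2 + 1.8*h - 3.56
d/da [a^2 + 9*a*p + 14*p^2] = 2*a + 9*p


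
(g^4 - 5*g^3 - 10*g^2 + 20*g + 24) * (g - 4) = g^5 - 9*g^4 + 10*g^3 + 60*g^2 - 56*g - 96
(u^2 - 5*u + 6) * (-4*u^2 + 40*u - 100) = -4*u^4 + 60*u^3 - 324*u^2 + 740*u - 600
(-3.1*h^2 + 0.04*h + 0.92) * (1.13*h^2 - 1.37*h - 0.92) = -3.503*h^4 + 4.2922*h^3 + 3.8368*h^2 - 1.2972*h - 0.8464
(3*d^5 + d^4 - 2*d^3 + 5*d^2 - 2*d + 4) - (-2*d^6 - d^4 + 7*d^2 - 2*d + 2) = 2*d^6 + 3*d^5 + 2*d^4 - 2*d^3 - 2*d^2 + 2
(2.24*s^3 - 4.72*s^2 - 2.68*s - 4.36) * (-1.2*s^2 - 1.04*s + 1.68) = -2.688*s^5 + 3.3344*s^4 + 11.888*s^3 + 0.0896000000000017*s^2 + 0.0320000000000009*s - 7.3248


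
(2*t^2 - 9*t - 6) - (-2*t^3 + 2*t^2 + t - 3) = 2*t^3 - 10*t - 3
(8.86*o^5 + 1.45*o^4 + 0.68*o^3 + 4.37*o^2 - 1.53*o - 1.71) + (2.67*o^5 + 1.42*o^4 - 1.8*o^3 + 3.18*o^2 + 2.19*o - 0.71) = 11.53*o^5 + 2.87*o^4 - 1.12*o^3 + 7.55*o^2 + 0.66*o - 2.42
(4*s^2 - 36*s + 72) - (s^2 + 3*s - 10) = 3*s^2 - 39*s + 82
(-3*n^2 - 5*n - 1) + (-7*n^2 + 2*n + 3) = -10*n^2 - 3*n + 2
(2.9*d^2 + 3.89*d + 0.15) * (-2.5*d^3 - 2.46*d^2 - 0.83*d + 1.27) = -7.25*d^5 - 16.859*d^4 - 12.3514*d^3 + 0.0853000000000002*d^2 + 4.8158*d + 0.1905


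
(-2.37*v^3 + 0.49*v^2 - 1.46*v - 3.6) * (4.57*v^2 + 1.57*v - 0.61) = -10.8309*v^5 - 1.4816*v^4 - 4.4572*v^3 - 19.0431*v^2 - 4.7614*v + 2.196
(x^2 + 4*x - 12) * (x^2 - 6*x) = x^4 - 2*x^3 - 36*x^2 + 72*x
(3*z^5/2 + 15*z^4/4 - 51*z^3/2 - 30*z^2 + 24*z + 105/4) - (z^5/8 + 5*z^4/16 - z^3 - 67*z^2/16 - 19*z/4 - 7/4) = 11*z^5/8 + 55*z^4/16 - 49*z^3/2 - 413*z^2/16 + 115*z/4 + 28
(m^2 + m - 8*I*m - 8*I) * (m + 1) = m^3 + 2*m^2 - 8*I*m^2 + m - 16*I*m - 8*I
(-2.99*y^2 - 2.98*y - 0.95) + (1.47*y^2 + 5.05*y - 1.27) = -1.52*y^2 + 2.07*y - 2.22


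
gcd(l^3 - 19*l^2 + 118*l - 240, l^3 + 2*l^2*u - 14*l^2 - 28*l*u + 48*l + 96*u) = l^2 - 14*l + 48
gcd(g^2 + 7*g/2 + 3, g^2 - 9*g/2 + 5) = 1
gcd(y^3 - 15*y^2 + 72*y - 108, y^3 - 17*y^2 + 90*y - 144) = y^2 - 9*y + 18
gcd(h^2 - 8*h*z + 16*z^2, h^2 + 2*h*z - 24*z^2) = -h + 4*z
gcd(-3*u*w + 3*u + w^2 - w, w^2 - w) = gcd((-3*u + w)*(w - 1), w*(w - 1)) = w - 1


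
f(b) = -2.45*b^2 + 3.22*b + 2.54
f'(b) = 3.22 - 4.9*b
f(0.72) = 3.59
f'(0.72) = -0.31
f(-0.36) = 1.06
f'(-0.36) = 4.98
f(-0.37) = 1.01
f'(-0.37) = 5.03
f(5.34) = -50.13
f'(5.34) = -22.95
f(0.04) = 2.66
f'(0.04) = 3.02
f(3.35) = -14.17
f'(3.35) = -13.20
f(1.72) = 0.83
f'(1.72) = -5.21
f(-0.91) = -2.42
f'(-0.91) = 7.68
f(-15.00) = -597.01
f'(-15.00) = 76.72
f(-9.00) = -224.89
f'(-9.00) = 47.32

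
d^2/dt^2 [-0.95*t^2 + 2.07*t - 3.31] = -1.90000000000000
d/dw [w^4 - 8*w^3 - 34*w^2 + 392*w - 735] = 4*w^3 - 24*w^2 - 68*w + 392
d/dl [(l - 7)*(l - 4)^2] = 3*(l - 6)*(l - 4)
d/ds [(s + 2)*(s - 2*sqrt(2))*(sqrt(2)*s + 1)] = 3*sqrt(2)*s^2 - 6*s + 4*sqrt(2)*s - 6 - 2*sqrt(2)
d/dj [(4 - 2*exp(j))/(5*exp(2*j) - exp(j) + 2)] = 10*(exp(j) - 4)*exp(2*j)/(25*exp(4*j) - 10*exp(3*j) + 21*exp(2*j) - 4*exp(j) + 4)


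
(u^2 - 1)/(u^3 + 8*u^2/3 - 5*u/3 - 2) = 3*(u + 1)/(3*u^2 + 11*u + 6)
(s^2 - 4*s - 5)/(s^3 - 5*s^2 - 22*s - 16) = (s - 5)/(s^2 - 6*s - 16)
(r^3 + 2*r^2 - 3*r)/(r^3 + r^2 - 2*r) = (r + 3)/(r + 2)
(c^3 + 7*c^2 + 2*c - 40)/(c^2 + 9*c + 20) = c - 2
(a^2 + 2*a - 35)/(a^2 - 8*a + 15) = (a + 7)/(a - 3)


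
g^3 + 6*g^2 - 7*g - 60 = (g - 3)*(g + 4)*(g + 5)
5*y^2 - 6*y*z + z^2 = (-5*y + z)*(-y + z)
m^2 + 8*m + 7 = (m + 1)*(m + 7)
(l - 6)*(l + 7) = l^2 + l - 42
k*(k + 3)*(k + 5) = k^3 + 8*k^2 + 15*k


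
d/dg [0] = 0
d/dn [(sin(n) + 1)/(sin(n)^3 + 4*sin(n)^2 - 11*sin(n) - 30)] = -(2*sin(n)^3 + 7*sin(n)^2 + 8*sin(n) + 19)*cos(n)/(sin(n)^3 + 4*sin(n)^2 - 11*sin(n) - 30)^2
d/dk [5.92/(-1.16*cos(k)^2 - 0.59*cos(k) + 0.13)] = -(13.7344*cos(k) + 3.4928)*sin(k)/(1.16*cos(k)^2 + 0.59*cos(k) - 0.13)^2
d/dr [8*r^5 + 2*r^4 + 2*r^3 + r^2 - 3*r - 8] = 40*r^4 + 8*r^3 + 6*r^2 + 2*r - 3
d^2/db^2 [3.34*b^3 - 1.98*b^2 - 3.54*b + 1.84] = 20.04*b - 3.96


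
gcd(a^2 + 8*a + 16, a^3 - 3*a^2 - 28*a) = a + 4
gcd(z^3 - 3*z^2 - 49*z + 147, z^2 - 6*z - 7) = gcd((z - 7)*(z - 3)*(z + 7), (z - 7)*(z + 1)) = z - 7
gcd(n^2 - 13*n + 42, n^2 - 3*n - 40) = 1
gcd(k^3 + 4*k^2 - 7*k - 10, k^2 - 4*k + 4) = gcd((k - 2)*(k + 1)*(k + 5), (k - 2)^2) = k - 2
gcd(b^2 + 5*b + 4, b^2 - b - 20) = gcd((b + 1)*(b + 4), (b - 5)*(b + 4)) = b + 4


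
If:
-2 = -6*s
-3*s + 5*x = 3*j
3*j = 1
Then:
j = 1/3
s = 1/3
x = 2/5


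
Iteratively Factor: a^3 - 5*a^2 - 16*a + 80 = (a - 4)*(a^2 - a - 20) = (a - 4)*(a + 4)*(a - 5)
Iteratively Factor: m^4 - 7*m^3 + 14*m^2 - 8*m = (m - 2)*(m^3 - 5*m^2 + 4*m) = (m - 2)*(m - 1)*(m^2 - 4*m) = (m - 4)*(m - 2)*(m - 1)*(m)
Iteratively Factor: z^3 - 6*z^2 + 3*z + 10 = (z - 2)*(z^2 - 4*z - 5) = (z - 2)*(z + 1)*(z - 5)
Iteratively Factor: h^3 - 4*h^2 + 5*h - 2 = (h - 1)*(h^2 - 3*h + 2) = (h - 1)^2*(h - 2)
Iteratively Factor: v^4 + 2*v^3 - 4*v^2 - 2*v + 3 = (v - 1)*(v^3 + 3*v^2 - v - 3) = (v - 1)^2*(v^2 + 4*v + 3) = (v - 1)^2*(v + 3)*(v + 1)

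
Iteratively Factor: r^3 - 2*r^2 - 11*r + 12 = (r + 3)*(r^2 - 5*r + 4) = (r - 1)*(r + 3)*(r - 4)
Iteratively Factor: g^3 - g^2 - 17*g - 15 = (g + 3)*(g^2 - 4*g - 5) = (g - 5)*(g + 3)*(g + 1)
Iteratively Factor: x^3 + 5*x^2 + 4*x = (x + 1)*(x^2 + 4*x) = x*(x + 1)*(x + 4)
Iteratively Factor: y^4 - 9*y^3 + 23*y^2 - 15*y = (y)*(y^3 - 9*y^2 + 23*y - 15) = y*(y - 5)*(y^2 - 4*y + 3) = y*(y - 5)*(y - 1)*(y - 3)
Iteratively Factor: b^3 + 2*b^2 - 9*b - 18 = (b + 2)*(b^2 - 9) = (b - 3)*(b + 2)*(b + 3)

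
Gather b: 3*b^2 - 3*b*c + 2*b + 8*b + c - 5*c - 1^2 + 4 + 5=3*b^2 + b*(10 - 3*c) - 4*c + 8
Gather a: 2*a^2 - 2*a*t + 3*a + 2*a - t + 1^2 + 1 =2*a^2 + a*(5 - 2*t) - t + 2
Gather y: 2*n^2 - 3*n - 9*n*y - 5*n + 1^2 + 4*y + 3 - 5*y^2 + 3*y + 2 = 2*n^2 - 8*n - 5*y^2 + y*(7 - 9*n) + 6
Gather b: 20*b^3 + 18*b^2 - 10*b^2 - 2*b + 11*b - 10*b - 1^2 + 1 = 20*b^3 + 8*b^2 - b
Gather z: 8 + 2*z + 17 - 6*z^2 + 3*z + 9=-6*z^2 + 5*z + 34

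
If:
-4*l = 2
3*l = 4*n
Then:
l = -1/2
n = -3/8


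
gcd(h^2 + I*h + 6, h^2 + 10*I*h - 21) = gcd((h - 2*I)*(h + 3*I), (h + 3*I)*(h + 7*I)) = h + 3*I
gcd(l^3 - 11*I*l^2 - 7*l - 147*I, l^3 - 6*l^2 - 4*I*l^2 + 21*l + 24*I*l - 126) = l^2 - 4*I*l + 21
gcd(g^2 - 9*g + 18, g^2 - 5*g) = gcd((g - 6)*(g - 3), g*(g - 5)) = 1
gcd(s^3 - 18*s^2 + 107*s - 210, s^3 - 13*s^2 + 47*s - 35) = s^2 - 12*s + 35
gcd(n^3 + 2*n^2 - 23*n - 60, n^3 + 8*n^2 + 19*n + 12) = n^2 + 7*n + 12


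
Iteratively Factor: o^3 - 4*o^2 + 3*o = (o - 3)*(o^2 - o) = o*(o - 3)*(o - 1)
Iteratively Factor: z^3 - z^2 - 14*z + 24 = (z + 4)*(z^2 - 5*z + 6) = (z - 2)*(z + 4)*(z - 3)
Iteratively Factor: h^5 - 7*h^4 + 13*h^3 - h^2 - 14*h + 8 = (h - 1)*(h^4 - 6*h^3 + 7*h^2 + 6*h - 8) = (h - 2)*(h - 1)*(h^3 - 4*h^2 - h + 4) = (h - 2)*(h - 1)*(h + 1)*(h^2 - 5*h + 4) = (h - 4)*(h - 2)*(h - 1)*(h + 1)*(h - 1)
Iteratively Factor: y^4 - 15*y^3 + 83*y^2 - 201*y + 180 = (y - 4)*(y^3 - 11*y^2 + 39*y - 45) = (y - 4)*(y - 3)*(y^2 - 8*y + 15) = (y - 4)*(y - 3)^2*(y - 5)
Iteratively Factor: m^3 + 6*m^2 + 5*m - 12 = (m - 1)*(m^2 + 7*m + 12) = (m - 1)*(m + 4)*(m + 3)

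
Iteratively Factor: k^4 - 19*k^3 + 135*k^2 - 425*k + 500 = (k - 4)*(k^3 - 15*k^2 + 75*k - 125) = (k - 5)*(k - 4)*(k^2 - 10*k + 25) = (k - 5)^2*(k - 4)*(k - 5)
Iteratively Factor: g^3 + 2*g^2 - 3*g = (g - 1)*(g^2 + 3*g) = (g - 1)*(g + 3)*(g)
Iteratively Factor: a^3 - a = (a + 1)*(a^2 - a) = a*(a + 1)*(a - 1)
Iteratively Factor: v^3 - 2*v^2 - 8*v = (v + 2)*(v^2 - 4*v) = (v - 4)*(v + 2)*(v)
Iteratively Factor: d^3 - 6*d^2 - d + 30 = (d - 3)*(d^2 - 3*d - 10) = (d - 5)*(d - 3)*(d + 2)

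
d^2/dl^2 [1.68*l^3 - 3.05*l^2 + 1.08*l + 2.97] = 10.08*l - 6.1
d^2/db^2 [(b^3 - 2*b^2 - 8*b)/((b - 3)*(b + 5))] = 30*(b^3 - 12*b^2 + 21*b - 46)/(b^6 + 6*b^5 - 33*b^4 - 172*b^3 + 495*b^2 + 1350*b - 3375)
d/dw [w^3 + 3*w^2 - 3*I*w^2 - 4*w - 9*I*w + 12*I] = 3*w^2 + 6*w*(1 - I) - 4 - 9*I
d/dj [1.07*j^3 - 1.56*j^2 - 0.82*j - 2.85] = 3.21*j^2 - 3.12*j - 0.82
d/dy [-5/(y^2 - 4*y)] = 10*(y - 2)/(y^2*(y - 4)^2)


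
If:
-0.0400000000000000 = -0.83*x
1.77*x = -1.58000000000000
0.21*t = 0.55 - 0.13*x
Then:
No Solution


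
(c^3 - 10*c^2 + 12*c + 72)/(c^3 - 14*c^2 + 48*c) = (c^2 - 4*c - 12)/(c*(c - 8))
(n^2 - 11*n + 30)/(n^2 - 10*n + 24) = (n - 5)/(n - 4)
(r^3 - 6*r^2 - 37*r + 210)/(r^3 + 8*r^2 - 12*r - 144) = (r^2 - 12*r + 35)/(r^2 + 2*r - 24)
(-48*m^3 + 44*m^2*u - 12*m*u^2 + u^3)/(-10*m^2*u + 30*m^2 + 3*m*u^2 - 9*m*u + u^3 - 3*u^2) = (24*m^2 - 10*m*u + u^2)/(5*m*u - 15*m + u^2 - 3*u)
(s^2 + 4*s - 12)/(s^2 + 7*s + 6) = (s - 2)/(s + 1)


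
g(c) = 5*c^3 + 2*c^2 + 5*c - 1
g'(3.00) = 152.00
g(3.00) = 167.00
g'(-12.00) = 2117.00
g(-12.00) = -8413.00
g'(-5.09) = 373.26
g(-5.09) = -633.99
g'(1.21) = 31.80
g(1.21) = 16.84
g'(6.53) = 670.73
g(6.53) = 1509.16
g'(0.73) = 15.91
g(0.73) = 5.66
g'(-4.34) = 270.17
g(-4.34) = -393.76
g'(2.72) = 126.86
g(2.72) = 128.02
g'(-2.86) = 116.25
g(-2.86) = -115.91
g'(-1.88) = 50.50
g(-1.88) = -36.55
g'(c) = 15*c^2 + 4*c + 5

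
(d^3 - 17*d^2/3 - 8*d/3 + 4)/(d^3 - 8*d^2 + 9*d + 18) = (d - 2/3)/(d - 3)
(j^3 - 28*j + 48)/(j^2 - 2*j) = j + 2 - 24/j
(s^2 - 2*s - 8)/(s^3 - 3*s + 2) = (s - 4)/(s^2 - 2*s + 1)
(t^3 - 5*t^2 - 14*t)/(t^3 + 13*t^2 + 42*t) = (t^2 - 5*t - 14)/(t^2 + 13*t + 42)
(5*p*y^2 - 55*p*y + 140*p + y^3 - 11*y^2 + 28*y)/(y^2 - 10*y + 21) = (5*p*y - 20*p + y^2 - 4*y)/(y - 3)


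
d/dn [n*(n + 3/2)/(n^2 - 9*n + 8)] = (-21*n^2 + 32*n + 24)/(2*(n^4 - 18*n^3 + 97*n^2 - 144*n + 64))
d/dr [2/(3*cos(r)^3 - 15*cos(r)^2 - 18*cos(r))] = 2*(3*sin(r) - 6*sin(r)/cos(r)^2 - 10*tan(r))/(3*(sin(r)^2 + 5*cos(r) + 5)^2)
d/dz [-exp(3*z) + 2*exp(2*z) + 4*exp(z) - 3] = (-3*exp(2*z) + 4*exp(z) + 4)*exp(z)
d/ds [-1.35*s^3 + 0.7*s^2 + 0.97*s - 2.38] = -4.05*s^2 + 1.4*s + 0.97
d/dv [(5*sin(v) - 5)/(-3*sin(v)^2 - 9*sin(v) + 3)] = 5*(sin(v)^2 - 2*sin(v) - 2)*cos(v)/(3*(3*sin(v) - cos(v)^2)^2)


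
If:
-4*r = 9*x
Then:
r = -9*x/4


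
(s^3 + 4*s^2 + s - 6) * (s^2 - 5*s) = s^5 - s^4 - 19*s^3 - 11*s^2 + 30*s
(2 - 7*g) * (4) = 8 - 28*g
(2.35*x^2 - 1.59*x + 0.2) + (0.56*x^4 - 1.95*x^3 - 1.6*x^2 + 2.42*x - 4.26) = 0.56*x^4 - 1.95*x^3 + 0.75*x^2 + 0.83*x - 4.06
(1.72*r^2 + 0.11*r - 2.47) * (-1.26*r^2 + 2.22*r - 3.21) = -2.1672*r^4 + 3.6798*r^3 - 2.1648*r^2 - 5.8365*r + 7.9287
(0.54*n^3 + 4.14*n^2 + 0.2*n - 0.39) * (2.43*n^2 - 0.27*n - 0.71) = 1.3122*n^5 + 9.9144*n^4 - 1.0152*n^3 - 3.9411*n^2 - 0.0367*n + 0.2769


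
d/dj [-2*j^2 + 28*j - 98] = 28 - 4*j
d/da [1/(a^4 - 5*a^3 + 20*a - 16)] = (-4*a^3 + 15*a^2 - 20)/(a^4 - 5*a^3 + 20*a - 16)^2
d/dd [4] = 0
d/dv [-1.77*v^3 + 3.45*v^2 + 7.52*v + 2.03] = -5.31*v^2 + 6.9*v + 7.52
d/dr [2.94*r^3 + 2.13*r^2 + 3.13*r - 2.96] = 8.82*r^2 + 4.26*r + 3.13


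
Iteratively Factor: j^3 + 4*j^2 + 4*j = (j)*(j^2 + 4*j + 4) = j*(j + 2)*(j + 2)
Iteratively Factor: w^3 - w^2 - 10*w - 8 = (w + 1)*(w^2 - 2*w - 8) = (w - 4)*(w + 1)*(w + 2)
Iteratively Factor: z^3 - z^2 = (z)*(z^2 - z) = z^2*(z - 1)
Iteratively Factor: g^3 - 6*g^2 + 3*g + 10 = (g - 2)*(g^2 - 4*g - 5) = (g - 5)*(g - 2)*(g + 1)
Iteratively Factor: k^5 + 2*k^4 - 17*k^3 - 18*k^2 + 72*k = (k + 3)*(k^4 - k^3 - 14*k^2 + 24*k) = (k - 2)*(k + 3)*(k^3 + k^2 - 12*k) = (k - 3)*(k - 2)*(k + 3)*(k^2 + 4*k) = (k - 3)*(k - 2)*(k + 3)*(k + 4)*(k)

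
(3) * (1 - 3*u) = 3 - 9*u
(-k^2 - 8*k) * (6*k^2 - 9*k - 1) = -6*k^4 - 39*k^3 + 73*k^2 + 8*k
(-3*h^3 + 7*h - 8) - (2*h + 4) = -3*h^3 + 5*h - 12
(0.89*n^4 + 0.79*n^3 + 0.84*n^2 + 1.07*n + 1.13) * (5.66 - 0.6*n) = -0.534*n^5 + 4.5634*n^4 + 3.9674*n^3 + 4.1124*n^2 + 5.3782*n + 6.3958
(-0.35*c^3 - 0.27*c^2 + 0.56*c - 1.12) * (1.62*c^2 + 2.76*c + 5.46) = -0.567*c^5 - 1.4034*c^4 - 1.749*c^3 - 1.743*c^2 - 0.0335999999999999*c - 6.1152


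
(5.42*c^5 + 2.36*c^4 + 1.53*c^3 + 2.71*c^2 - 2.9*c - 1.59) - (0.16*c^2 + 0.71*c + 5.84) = 5.42*c^5 + 2.36*c^4 + 1.53*c^3 + 2.55*c^2 - 3.61*c - 7.43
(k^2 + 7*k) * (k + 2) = k^3 + 9*k^2 + 14*k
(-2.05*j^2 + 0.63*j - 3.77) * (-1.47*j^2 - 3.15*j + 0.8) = 3.0135*j^4 + 5.5314*j^3 + 1.9174*j^2 + 12.3795*j - 3.016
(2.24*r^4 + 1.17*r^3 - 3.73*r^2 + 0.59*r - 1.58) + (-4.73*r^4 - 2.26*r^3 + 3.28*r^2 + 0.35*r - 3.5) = -2.49*r^4 - 1.09*r^3 - 0.45*r^2 + 0.94*r - 5.08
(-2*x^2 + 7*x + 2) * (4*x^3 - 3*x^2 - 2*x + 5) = -8*x^5 + 34*x^4 - 9*x^3 - 30*x^2 + 31*x + 10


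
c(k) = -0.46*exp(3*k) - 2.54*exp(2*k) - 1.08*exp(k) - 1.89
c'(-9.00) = 0.00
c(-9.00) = -1.89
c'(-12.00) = 0.00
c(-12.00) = -1.89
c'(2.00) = -842.07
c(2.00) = -334.13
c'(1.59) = -290.18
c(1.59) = -122.51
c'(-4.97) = -0.01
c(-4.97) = -1.90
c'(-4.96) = -0.01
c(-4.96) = -1.90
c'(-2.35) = -0.15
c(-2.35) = -2.02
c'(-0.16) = -5.46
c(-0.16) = -4.94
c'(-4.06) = -0.02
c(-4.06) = -1.91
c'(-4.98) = -0.01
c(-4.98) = -1.90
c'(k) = -1.38*exp(3*k) - 5.08*exp(2*k) - 1.08*exp(k)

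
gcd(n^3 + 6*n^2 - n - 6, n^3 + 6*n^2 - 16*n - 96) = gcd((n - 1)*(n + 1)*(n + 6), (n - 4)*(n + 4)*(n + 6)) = n + 6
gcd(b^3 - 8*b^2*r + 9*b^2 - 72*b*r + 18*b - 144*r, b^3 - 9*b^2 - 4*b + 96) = b + 3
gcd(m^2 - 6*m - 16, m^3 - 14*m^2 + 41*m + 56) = m - 8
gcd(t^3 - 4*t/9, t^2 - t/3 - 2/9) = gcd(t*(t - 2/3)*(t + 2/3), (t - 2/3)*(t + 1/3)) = t - 2/3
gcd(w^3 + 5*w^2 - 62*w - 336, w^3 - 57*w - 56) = w^2 - w - 56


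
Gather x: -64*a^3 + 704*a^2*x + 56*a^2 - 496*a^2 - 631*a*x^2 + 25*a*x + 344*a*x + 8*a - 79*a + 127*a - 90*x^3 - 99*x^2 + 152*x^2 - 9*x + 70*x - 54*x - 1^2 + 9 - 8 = -64*a^3 - 440*a^2 + 56*a - 90*x^3 + x^2*(53 - 631*a) + x*(704*a^2 + 369*a + 7)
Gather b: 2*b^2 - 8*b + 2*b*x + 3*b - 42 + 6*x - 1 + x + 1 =2*b^2 + b*(2*x - 5) + 7*x - 42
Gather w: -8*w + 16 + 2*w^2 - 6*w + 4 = 2*w^2 - 14*w + 20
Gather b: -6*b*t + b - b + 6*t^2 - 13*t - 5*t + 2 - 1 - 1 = -6*b*t + 6*t^2 - 18*t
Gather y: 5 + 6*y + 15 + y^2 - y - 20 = y^2 + 5*y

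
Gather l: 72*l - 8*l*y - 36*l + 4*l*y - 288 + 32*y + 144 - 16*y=l*(36 - 4*y) + 16*y - 144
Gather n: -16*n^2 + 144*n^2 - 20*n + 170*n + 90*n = 128*n^2 + 240*n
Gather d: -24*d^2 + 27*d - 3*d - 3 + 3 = -24*d^2 + 24*d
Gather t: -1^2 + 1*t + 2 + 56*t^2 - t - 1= 56*t^2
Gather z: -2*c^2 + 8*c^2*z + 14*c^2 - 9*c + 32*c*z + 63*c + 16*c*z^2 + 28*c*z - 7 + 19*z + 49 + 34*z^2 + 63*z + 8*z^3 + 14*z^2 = 12*c^2 + 54*c + 8*z^3 + z^2*(16*c + 48) + z*(8*c^2 + 60*c + 82) + 42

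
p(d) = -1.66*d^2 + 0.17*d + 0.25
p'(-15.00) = 49.97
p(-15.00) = -375.80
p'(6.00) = -19.75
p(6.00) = -58.49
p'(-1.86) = 6.35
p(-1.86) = -5.81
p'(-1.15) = 3.99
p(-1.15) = -2.14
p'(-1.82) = 6.21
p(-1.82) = -5.56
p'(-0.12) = 0.57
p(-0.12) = 0.21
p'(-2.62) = 8.87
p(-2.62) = -11.59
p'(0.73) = -2.25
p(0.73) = -0.51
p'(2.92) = -9.52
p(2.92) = -13.41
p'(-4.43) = 14.88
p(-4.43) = -33.08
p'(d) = 0.17 - 3.32*d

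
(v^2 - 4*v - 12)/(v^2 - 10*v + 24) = (v + 2)/(v - 4)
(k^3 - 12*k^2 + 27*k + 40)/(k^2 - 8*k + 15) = (k^2 - 7*k - 8)/(k - 3)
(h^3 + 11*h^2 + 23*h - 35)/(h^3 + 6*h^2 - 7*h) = (h + 5)/h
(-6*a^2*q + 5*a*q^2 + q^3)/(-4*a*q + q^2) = (6*a^2 - 5*a*q - q^2)/(4*a - q)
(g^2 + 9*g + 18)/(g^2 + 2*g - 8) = (g^2 + 9*g + 18)/(g^2 + 2*g - 8)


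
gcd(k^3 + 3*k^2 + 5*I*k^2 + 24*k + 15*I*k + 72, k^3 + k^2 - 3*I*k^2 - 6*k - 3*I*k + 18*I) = k^2 + k*(3 - 3*I) - 9*I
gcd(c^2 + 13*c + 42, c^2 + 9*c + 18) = c + 6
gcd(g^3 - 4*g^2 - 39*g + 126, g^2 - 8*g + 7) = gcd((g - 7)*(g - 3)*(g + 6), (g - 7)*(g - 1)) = g - 7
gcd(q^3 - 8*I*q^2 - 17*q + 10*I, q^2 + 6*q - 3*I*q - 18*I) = 1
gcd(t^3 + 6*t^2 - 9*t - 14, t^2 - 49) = t + 7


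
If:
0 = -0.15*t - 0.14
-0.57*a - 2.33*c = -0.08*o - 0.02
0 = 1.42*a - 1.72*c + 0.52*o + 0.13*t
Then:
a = 0.0739348721535712 - 0.250408020517603*o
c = 0.0955933784098858*o - 0.00950338074143157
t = -0.93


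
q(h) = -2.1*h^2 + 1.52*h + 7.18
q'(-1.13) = 6.27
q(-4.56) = -43.42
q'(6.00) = -23.68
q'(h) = 1.52 - 4.2*h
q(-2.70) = -12.23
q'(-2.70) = 12.86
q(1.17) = 6.08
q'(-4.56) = 20.67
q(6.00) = -59.30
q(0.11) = 7.32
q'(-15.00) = 64.52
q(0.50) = 7.42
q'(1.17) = -3.39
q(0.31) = 7.45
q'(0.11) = 1.06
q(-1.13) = 2.78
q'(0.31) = 0.22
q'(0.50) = -0.58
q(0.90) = 6.85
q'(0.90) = -2.26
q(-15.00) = -488.12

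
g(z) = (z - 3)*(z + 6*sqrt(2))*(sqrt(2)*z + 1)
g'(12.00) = 790.60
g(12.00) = 3313.19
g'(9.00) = 470.77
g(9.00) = 1440.22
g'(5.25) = 178.38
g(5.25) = 260.36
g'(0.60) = -18.48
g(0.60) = -40.31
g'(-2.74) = -46.65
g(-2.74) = 94.81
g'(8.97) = 467.96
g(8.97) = 1426.14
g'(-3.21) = -43.02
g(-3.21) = 115.96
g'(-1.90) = -48.48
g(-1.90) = 54.44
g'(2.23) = 29.64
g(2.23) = -34.27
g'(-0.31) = -35.54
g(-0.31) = -15.20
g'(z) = sqrt(2)*(z - 3)*(z + 6*sqrt(2)) + (z - 3)*(sqrt(2)*z + 1) + (z + 6*sqrt(2))*(sqrt(2)*z + 1)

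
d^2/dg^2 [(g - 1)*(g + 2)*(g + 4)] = 6*g + 10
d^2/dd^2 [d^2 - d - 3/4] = 2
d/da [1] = 0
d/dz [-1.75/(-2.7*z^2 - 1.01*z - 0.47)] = (-9.45*z - 1.7675)/(2.7*z^2 + 1.01*z + 0.47)^2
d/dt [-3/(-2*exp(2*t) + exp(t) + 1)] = (3 - 12*exp(t))*exp(t)/(-2*exp(2*t) + exp(t) + 1)^2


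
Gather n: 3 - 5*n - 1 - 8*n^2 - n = -8*n^2 - 6*n + 2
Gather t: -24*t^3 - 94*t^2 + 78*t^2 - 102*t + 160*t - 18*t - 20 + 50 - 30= -24*t^3 - 16*t^2 + 40*t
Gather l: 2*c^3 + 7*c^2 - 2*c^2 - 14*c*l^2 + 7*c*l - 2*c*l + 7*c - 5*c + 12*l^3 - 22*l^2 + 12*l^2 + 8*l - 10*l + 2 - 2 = 2*c^3 + 5*c^2 + 2*c + 12*l^3 + l^2*(-14*c - 10) + l*(5*c - 2)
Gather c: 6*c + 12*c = 18*c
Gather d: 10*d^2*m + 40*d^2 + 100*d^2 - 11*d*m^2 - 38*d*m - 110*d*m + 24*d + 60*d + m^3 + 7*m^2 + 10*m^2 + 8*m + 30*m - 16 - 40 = d^2*(10*m + 140) + d*(-11*m^2 - 148*m + 84) + m^3 + 17*m^2 + 38*m - 56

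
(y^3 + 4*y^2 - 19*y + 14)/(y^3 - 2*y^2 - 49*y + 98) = (y - 1)/(y - 7)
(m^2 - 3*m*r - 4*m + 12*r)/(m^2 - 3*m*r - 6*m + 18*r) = (m - 4)/(m - 6)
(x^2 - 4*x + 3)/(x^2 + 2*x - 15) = (x - 1)/(x + 5)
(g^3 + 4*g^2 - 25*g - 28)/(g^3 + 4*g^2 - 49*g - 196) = (g^2 - 3*g - 4)/(g^2 - 3*g - 28)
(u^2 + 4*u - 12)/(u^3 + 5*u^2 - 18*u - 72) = (u - 2)/(u^2 - u - 12)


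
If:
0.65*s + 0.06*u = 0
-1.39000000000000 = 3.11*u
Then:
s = 0.04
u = -0.45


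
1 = 1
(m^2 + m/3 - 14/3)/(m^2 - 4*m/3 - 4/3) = (3*m + 7)/(3*m + 2)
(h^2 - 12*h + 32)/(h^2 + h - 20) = (h - 8)/(h + 5)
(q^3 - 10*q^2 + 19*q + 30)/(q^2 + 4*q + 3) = (q^2 - 11*q + 30)/(q + 3)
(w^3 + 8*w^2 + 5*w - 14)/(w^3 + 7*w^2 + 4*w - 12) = (w + 7)/(w + 6)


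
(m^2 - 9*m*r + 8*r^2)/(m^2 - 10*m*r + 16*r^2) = (-m + r)/(-m + 2*r)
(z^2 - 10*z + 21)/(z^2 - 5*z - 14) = (z - 3)/(z + 2)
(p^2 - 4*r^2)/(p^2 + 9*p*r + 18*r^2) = (p^2 - 4*r^2)/(p^2 + 9*p*r + 18*r^2)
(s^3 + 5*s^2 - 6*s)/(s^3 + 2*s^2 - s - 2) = s*(s + 6)/(s^2 + 3*s + 2)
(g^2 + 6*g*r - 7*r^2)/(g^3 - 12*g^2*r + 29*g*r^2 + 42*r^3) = (g^2 + 6*g*r - 7*r^2)/(g^3 - 12*g^2*r + 29*g*r^2 + 42*r^3)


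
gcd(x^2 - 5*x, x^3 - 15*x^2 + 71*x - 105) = x - 5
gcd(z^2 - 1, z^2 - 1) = z^2 - 1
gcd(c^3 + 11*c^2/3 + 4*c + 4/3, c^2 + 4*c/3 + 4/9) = c + 2/3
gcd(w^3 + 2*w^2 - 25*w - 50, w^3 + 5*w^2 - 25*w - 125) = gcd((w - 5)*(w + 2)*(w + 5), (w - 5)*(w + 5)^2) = w^2 - 25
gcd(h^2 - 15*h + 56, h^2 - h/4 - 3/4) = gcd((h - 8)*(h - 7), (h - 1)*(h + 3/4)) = 1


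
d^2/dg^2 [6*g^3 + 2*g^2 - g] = 36*g + 4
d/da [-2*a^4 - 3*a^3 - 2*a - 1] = -8*a^3 - 9*a^2 - 2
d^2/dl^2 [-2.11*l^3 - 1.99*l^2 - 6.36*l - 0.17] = -12.66*l - 3.98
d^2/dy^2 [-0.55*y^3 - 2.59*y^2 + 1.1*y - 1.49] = -3.3*y - 5.18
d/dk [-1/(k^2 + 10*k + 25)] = 2*(k + 5)/(k^2 + 10*k + 25)^2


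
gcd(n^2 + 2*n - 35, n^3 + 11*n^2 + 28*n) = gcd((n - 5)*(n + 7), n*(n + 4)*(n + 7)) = n + 7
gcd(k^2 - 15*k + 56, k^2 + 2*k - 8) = 1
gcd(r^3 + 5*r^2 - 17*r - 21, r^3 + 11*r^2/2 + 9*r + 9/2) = r + 1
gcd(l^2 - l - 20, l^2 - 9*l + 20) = l - 5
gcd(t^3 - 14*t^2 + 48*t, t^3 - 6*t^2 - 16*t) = t^2 - 8*t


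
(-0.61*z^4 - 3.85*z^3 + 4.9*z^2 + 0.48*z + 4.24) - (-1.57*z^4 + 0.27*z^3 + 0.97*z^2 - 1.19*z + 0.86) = 0.96*z^4 - 4.12*z^3 + 3.93*z^2 + 1.67*z + 3.38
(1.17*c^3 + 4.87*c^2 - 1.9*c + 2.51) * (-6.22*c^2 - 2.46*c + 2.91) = -7.2774*c^5 - 33.1696*c^4 + 3.2425*c^3 + 3.2335*c^2 - 11.7036*c + 7.3041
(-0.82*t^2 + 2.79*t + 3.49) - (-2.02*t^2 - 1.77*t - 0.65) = 1.2*t^2 + 4.56*t + 4.14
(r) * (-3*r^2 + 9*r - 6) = -3*r^3 + 9*r^2 - 6*r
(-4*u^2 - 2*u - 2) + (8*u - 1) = -4*u^2 + 6*u - 3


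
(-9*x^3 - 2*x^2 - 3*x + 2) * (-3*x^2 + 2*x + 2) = 27*x^5 - 12*x^4 - 13*x^3 - 16*x^2 - 2*x + 4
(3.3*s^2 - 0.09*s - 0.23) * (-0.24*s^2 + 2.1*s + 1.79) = -0.792*s^4 + 6.9516*s^3 + 5.7732*s^2 - 0.6441*s - 0.4117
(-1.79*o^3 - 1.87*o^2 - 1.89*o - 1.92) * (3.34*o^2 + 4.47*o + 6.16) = -5.9786*o^5 - 14.2471*o^4 - 25.6979*o^3 - 26.3803*o^2 - 20.2248*o - 11.8272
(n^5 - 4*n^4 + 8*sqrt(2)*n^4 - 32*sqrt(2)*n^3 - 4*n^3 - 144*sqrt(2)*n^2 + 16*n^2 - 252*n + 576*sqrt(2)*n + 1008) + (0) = n^5 - 4*n^4 + 8*sqrt(2)*n^4 - 32*sqrt(2)*n^3 - 4*n^3 - 144*sqrt(2)*n^2 + 16*n^2 - 252*n + 576*sqrt(2)*n + 1008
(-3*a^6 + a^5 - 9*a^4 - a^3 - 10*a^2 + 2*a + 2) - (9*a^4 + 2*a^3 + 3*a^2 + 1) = -3*a^6 + a^5 - 18*a^4 - 3*a^3 - 13*a^2 + 2*a + 1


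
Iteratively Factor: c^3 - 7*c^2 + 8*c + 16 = (c - 4)*(c^2 - 3*c - 4) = (c - 4)*(c + 1)*(c - 4)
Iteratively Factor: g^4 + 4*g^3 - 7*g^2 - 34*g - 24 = (g + 2)*(g^3 + 2*g^2 - 11*g - 12) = (g - 3)*(g + 2)*(g^2 + 5*g + 4) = (g - 3)*(g + 2)*(g + 4)*(g + 1)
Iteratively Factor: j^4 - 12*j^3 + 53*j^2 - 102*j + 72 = (j - 3)*(j^3 - 9*j^2 + 26*j - 24) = (j - 3)^2*(j^2 - 6*j + 8) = (j - 3)^2*(j - 2)*(j - 4)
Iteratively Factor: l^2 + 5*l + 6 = (l + 2)*(l + 3)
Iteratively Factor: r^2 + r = (r)*(r + 1)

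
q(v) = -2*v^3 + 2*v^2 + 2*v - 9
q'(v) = -6*v^2 + 4*v + 2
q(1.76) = -10.19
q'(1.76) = -9.55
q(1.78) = -10.38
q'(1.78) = -9.89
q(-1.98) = 10.41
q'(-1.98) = -29.44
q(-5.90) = 459.58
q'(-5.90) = -230.46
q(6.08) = -372.42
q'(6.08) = -195.48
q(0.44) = -7.90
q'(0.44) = 2.60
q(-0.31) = -9.37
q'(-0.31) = 0.18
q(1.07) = -7.02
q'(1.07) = -0.59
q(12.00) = -3153.00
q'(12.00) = -814.00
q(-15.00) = 7161.00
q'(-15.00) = -1408.00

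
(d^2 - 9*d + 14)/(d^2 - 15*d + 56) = (d - 2)/(d - 8)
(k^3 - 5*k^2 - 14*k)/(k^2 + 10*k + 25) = k*(k^2 - 5*k - 14)/(k^2 + 10*k + 25)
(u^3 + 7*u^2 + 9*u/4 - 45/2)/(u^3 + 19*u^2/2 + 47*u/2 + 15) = (u - 3/2)/(u + 1)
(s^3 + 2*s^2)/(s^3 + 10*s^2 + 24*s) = s*(s + 2)/(s^2 + 10*s + 24)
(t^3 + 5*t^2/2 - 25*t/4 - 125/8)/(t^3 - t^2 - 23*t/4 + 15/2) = (4*t^2 - 25)/(2*(2*t^2 - 7*t + 6))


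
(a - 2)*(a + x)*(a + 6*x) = a^3 + 7*a^2*x - 2*a^2 + 6*a*x^2 - 14*a*x - 12*x^2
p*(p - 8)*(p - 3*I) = p^3 - 8*p^2 - 3*I*p^2 + 24*I*p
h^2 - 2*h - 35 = (h - 7)*(h + 5)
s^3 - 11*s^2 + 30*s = s*(s - 6)*(s - 5)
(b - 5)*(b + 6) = b^2 + b - 30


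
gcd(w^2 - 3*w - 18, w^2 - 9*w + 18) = w - 6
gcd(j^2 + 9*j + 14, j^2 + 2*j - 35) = j + 7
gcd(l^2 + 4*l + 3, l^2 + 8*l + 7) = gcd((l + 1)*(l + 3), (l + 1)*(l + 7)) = l + 1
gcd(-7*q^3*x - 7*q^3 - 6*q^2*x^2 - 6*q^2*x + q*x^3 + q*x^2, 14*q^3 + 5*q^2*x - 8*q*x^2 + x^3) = -7*q^2 - 6*q*x + x^2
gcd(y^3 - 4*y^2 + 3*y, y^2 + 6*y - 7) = y - 1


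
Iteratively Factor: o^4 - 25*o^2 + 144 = (o - 3)*(o^3 + 3*o^2 - 16*o - 48) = (o - 3)*(o + 4)*(o^2 - o - 12) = (o - 4)*(o - 3)*(o + 4)*(o + 3)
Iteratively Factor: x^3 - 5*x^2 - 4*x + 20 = (x - 2)*(x^2 - 3*x - 10) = (x - 2)*(x + 2)*(x - 5)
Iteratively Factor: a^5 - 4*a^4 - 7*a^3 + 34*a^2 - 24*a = (a - 1)*(a^4 - 3*a^3 - 10*a^2 + 24*a) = (a - 2)*(a - 1)*(a^3 - a^2 - 12*a) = a*(a - 2)*(a - 1)*(a^2 - a - 12) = a*(a - 2)*(a - 1)*(a + 3)*(a - 4)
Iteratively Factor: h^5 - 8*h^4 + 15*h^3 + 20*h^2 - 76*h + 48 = (h - 4)*(h^4 - 4*h^3 - h^2 + 16*h - 12) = (h - 4)*(h - 1)*(h^3 - 3*h^2 - 4*h + 12) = (h - 4)*(h - 3)*(h - 1)*(h^2 - 4) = (h - 4)*(h - 3)*(h - 1)*(h + 2)*(h - 2)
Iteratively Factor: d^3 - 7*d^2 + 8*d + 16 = (d - 4)*(d^2 - 3*d - 4) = (d - 4)*(d + 1)*(d - 4)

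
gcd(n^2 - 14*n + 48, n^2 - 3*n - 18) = n - 6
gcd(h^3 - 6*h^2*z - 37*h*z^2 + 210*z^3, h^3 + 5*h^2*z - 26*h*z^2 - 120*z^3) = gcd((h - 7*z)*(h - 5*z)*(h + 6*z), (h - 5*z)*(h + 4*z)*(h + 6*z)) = -h^2 - h*z + 30*z^2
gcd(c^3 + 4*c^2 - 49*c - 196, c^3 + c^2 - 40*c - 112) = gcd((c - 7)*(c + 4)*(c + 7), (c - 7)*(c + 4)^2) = c^2 - 3*c - 28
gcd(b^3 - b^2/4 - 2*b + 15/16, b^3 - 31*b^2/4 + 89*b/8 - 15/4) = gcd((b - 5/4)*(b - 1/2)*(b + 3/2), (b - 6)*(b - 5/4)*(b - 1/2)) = b^2 - 7*b/4 + 5/8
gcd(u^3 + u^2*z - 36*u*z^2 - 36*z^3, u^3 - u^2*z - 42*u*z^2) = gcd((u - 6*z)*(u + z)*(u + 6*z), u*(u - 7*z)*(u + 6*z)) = u + 6*z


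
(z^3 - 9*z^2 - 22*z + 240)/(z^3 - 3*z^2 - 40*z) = (z - 6)/z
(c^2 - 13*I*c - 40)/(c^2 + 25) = (c - 8*I)/(c + 5*I)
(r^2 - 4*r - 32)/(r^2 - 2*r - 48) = (r + 4)/(r + 6)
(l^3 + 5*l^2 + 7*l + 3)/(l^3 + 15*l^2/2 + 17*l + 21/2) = 2*(l + 1)/(2*l + 7)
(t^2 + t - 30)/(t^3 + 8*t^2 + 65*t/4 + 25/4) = 4*(t^2 + t - 30)/(4*t^3 + 32*t^2 + 65*t + 25)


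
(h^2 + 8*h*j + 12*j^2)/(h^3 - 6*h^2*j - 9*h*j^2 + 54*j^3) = (h^2 + 8*h*j + 12*j^2)/(h^3 - 6*h^2*j - 9*h*j^2 + 54*j^3)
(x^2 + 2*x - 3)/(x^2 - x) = (x + 3)/x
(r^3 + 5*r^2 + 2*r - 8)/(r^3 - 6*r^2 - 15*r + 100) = (r^2 + r - 2)/(r^2 - 10*r + 25)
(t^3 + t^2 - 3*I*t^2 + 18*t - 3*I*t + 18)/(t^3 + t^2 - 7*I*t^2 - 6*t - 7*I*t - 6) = (t + 3*I)/(t - I)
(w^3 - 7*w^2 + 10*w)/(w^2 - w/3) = 3*(w^2 - 7*w + 10)/(3*w - 1)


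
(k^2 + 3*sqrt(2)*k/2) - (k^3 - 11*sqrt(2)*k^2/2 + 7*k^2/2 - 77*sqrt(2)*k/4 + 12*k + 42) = -k^3 - 5*k^2/2 + 11*sqrt(2)*k^2/2 - 12*k + 83*sqrt(2)*k/4 - 42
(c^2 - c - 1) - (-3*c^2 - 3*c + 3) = 4*c^2 + 2*c - 4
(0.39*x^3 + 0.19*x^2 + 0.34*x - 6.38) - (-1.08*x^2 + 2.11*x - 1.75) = 0.39*x^3 + 1.27*x^2 - 1.77*x - 4.63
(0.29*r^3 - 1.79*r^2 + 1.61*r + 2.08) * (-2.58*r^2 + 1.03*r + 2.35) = -0.7482*r^5 + 4.9169*r^4 - 5.316*r^3 - 7.9146*r^2 + 5.9259*r + 4.888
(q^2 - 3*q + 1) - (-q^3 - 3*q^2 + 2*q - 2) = q^3 + 4*q^2 - 5*q + 3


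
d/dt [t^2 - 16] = 2*t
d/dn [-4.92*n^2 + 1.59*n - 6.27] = 1.59 - 9.84*n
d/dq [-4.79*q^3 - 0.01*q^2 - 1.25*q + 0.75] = -14.37*q^2 - 0.02*q - 1.25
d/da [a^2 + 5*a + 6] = 2*a + 5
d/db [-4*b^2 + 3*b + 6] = 3 - 8*b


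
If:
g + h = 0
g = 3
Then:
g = 3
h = -3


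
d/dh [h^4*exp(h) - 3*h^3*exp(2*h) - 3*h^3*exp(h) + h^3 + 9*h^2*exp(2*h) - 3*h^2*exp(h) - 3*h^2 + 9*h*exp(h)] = h^4*exp(h) - 6*h^3*exp(2*h) + h^3*exp(h) + 9*h^2*exp(2*h) - 12*h^2*exp(h) + 3*h^2 + 18*h*exp(2*h) + 3*h*exp(h) - 6*h + 9*exp(h)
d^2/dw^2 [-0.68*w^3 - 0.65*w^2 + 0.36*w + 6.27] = -4.08*w - 1.3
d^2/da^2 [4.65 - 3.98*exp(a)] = -3.98*exp(a)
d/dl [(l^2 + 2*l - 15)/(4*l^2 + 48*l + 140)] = 5/(2*(l^2 + 14*l + 49))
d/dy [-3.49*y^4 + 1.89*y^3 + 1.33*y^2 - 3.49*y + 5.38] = -13.96*y^3 + 5.67*y^2 + 2.66*y - 3.49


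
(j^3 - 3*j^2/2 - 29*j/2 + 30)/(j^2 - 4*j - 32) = (2*j^2 - 11*j + 15)/(2*(j - 8))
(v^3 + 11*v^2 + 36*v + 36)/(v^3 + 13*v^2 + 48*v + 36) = (v^2 + 5*v + 6)/(v^2 + 7*v + 6)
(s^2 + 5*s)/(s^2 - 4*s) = (s + 5)/(s - 4)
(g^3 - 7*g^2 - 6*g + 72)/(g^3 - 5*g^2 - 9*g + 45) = (g^2 - 10*g + 24)/(g^2 - 8*g + 15)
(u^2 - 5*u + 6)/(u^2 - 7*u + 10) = (u - 3)/(u - 5)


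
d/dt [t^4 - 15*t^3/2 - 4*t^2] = t*(8*t^2 - 45*t - 16)/2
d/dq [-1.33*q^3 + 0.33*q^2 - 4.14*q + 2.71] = -3.99*q^2 + 0.66*q - 4.14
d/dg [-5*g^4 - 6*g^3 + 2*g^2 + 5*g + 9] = -20*g^3 - 18*g^2 + 4*g + 5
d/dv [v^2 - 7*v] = 2*v - 7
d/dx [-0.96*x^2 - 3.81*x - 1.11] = -1.92*x - 3.81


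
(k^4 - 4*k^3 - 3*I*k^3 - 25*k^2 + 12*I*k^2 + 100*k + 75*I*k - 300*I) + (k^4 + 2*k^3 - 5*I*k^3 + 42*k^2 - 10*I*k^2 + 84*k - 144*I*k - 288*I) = 2*k^4 - 2*k^3 - 8*I*k^3 + 17*k^2 + 2*I*k^2 + 184*k - 69*I*k - 588*I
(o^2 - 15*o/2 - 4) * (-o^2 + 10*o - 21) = -o^4 + 35*o^3/2 - 92*o^2 + 235*o/2 + 84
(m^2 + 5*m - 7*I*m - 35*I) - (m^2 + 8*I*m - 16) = 5*m - 15*I*m + 16 - 35*I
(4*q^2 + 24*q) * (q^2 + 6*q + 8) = 4*q^4 + 48*q^3 + 176*q^2 + 192*q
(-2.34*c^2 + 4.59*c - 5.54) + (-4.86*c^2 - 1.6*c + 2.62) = -7.2*c^2 + 2.99*c - 2.92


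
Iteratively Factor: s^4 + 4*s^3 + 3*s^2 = (s + 3)*(s^3 + s^2) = s*(s + 3)*(s^2 + s) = s*(s + 1)*(s + 3)*(s)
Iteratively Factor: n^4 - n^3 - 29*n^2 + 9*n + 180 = (n + 4)*(n^3 - 5*n^2 - 9*n + 45) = (n + 3)*(n + 4)*(n^2 - 8*n + 15) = (n - 5)*(n + 3)*(n + 4)*(n - 3)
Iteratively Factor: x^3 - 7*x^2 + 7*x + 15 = (x + 1)*(x^2 - 8*x + 15) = (x - 5)*(x + 1)*(x - 3)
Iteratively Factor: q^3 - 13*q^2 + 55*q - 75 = (q - 5)*(q^2 - 8*q + 15) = (q - 5)^2*(q - 3)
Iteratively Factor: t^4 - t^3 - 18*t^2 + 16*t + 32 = (t + 4)*(t^3 - 5*t^2 + 2*t + 8) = (t - 2)*(t + 4)*(t^2 - 3*t - 4) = (t - 4)*(t - 2)*(t + 4)*(t + 1)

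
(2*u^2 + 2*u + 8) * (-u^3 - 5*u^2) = -2*u^5 - 12*u^4 - 18*u^3 - 40*u^2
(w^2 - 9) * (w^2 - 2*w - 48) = w^4 - 2*w^3 - 57*w^2 + 18*w + 432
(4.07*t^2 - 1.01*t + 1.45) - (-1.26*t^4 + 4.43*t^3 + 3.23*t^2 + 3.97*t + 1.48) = 1.26*t^4 - 4.43*t^3 + 0.84*t^2 - 4.98*t - 0.03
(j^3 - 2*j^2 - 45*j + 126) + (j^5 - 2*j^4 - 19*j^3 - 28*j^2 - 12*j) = j^5 - 2*j^4 - 18*j^3 - 30*j^2 - 57*j + 126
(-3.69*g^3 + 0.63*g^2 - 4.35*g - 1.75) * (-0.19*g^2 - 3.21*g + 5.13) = 0.7011*g^5 + 11.7252*g^4 - 20.1255*g^3 + 17.5279*g^2 - 16.698*g - 8.9775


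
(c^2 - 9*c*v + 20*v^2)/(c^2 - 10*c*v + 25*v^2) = (-c + 4*v)/(-c + 5*v)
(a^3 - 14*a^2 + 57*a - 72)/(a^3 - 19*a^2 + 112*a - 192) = (a - 3)/(a - 8)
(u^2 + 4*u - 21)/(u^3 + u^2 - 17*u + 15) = (u + 7)/(u^2 + 4*u - 5)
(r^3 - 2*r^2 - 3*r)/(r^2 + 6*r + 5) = r*(r - 3)/(r + 5)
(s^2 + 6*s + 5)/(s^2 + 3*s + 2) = (s + 5)/(s + 2)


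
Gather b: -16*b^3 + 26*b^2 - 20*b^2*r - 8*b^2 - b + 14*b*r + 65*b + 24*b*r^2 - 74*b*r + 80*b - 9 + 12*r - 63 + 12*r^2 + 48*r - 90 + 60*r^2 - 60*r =-16*b^3 + b^2*(18 - 20*r) + b*(24*r^2 - 60*r + 144) + 72*r^2 - 162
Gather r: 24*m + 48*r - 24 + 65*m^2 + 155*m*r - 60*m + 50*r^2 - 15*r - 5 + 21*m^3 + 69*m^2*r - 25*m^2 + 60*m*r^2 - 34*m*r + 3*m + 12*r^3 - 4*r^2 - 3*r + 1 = 21*m^3 + 40*m^2 - 33*m + 12*r^3 + r^2*(60*m + 46) + r*(69*m^2 + 121*m + 30) - 28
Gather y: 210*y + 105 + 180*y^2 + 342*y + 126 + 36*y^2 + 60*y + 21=216*y^2 + 612*y + 252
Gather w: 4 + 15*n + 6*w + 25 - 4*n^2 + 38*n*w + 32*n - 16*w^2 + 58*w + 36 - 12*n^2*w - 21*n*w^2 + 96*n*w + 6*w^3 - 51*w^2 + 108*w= -4*n^2 + 47*n + 6*w^3 + w^2*(-21*n - 67) + w*(-12*n^2 + 134*n + 172) + 65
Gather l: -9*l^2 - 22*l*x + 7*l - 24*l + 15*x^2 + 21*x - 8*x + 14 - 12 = -9*l^2 + l*(-22*x - 17) + 15*x^2 + 13*x + 2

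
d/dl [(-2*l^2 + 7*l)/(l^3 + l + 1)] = (l*(2*l - 7)*(3*l^2 + 1) + (7 - 4*l)*(l^3 + l + 1))/(l^3 + l + 1)^2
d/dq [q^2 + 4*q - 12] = 2*q + 4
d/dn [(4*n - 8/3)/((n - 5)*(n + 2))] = 4*(-3*n^2 + 4*n - 36)/(3*(n^4 - 6*n^3 - 11*n^2 + 60*n + 100))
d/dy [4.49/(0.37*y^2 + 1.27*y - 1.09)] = (-3.3226*y - 5.7023)/(0.37*y^2 + 1.27*y - 1.09)^2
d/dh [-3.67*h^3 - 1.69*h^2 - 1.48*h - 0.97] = -11.01*h^2 - 3.38*h - 1.48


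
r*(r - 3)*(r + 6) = r^3 + 3*r^2 - 18*r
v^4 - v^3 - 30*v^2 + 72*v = v*(v - 4)*(v - 3)*(v + 6)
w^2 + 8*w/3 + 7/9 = (w + 1/3)*(w + 7/3)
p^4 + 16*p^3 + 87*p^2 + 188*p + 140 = (p + 2)^2*(p + 5)*(p + 7)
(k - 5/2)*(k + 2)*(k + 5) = k^3 + 9*k^2/2 - 15*k/2 - 25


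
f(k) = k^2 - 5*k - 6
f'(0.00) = -5.00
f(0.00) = -6.00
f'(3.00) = 1.00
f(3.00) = -12.00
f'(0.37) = -4.26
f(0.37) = -7.71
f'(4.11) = 3.22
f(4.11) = -9.66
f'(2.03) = -0.94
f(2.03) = -12.03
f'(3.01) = 1.02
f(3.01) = -11.99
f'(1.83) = -1.34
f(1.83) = -11.80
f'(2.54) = 0.08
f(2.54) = -12.25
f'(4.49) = 3.98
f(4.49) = -8.29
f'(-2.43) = -9.86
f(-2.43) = 12.05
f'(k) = 2*k - 5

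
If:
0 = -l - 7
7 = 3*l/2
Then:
No Solution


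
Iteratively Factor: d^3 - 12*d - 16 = (d + 2)*(d^2 - 2*d - 8) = (d + 2)^2*(d - 4)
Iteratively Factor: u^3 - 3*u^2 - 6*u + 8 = (u - 4)*(u^2 + u - 2) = (u - 4)*(u - 1)*(u + 2)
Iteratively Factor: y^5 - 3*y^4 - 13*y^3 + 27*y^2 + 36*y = (y - 3)*(y^4 - 13*y^2 - 12*y) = y*(y - 3)*(y^3 - 13*y - 12) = y*(y - 3)*(y + 3)*(y^2 - 3*y - 4) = y*(y - 3)*(y + 1)*(y + 3)*(y - 4)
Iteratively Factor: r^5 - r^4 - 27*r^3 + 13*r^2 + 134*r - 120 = (r - 5)*(r^4 + 4*r^3 - 7*r^2 - 22*r + 24) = (r - 5)*(r + 4)*(r^3 - 7*r + 6) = (r - 5)*(r - 2)*(r + 4)*(r^2 + 2*r - 3) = (r - 5)*(r - 2)*(r + 3)*(r + 4)*(r - 1)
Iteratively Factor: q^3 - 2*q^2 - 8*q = (q)*(q^2 - 2*q - 8) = q*(q + 2)*(q - 4)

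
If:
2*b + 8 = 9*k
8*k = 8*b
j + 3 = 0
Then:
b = 8/7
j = -3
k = 8/7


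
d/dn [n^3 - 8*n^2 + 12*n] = 3*n^2 - 16*n + 12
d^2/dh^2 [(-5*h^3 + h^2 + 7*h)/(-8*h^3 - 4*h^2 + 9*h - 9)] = 2*(-224*h^6 - 264*h^5 - 3048*h^4 + 77*h^3 + 1917*h^2 + 1971*h - 648)/(512*h^9 + 768*h^8 - 1344*h^7 + 64*h^6 + 3240*h^5 - 2484*h^4 - 729*h^3 + 3159*h^2 - 2187*h + 729)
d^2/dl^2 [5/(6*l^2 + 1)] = 60*(18*l^2 - 1)/(6*l^2 + 1)^3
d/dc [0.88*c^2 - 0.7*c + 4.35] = 1.76*c - 0.7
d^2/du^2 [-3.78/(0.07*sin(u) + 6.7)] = (0.018522*sin(u)^2 - 1.77282*sin(u) - 0.037044)/(0.07*sin(u) + 6.7)^3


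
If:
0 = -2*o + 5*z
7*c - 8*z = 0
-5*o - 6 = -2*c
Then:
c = -96/143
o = -210/143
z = -84/143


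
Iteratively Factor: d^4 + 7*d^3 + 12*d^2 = (d + 3)*(d^3 + 4*d^2) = d*(d + 3)*(d^2 + 4*d) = d^2*(d + 3)*(d + 4)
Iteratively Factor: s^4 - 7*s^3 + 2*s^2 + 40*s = (s + 2)*(s^3 - 9*s^2 + 20*s) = (s - 5)*(s + 2)*(s^2 - 4*s) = (s - 5)*(s - 4)*(s + 2)*(s)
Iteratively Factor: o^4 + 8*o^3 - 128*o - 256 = (o + 4)*(o^3 + 4*o^2 - 16*o - 64) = (o + 4)^2*(o^2 - 16) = (o + 4)^3*(o - 4)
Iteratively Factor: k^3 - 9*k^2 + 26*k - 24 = (k - 3)*(k^2 - 6*k + 8) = (k - 3)*(k - 2)*(k - 4)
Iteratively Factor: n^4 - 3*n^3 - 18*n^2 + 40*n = (n + 4)*(n^3 - 7*n^2 + 10*n) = n*(n + 4)*(n^2 - 7*n + 10) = n*(n - 2)*(n + 4)*(n - 5)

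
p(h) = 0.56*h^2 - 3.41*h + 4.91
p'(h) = 1.12*h - 3.41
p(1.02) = 2.01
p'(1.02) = -2.27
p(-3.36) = 22.69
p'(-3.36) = -7.17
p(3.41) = -0.21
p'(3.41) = 0.41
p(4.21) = 0.48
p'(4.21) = 1.31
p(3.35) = -0.23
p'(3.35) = 0.34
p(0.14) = 4.44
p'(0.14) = -3.25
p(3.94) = 0.17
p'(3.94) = 1.00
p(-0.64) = 7.32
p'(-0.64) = -4.13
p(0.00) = 4.91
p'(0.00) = -3.41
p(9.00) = 19.58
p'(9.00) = 6.67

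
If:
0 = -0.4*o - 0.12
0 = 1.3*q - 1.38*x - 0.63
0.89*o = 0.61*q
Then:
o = -0.30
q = -0.44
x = -0.87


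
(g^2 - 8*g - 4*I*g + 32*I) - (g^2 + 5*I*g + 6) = -8*g - 9*I*g - 6 + 32*I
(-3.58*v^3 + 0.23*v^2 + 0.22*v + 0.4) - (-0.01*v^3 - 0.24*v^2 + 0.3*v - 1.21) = -3.57*v^3 + 0.47*v^2 - 0.08*v + 1.61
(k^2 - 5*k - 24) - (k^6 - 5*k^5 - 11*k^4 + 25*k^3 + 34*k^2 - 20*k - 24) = -k^6 + 5*k^5 + 11*k^4 - 25*k^3 - 33*k^2 + 15*k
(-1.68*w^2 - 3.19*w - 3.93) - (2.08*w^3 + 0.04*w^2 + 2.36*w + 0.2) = -2.08*w^3 - 1.72*w^2 - 5.55*w - 4.13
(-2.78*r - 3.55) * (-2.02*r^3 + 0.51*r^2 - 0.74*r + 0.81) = 5.6156*r^4 + 5.7532*r^3 + 0.2467*r^2 + 0.3752*r - 2.8755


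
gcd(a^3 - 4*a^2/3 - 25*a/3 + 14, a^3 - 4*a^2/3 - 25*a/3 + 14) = a^3 - 4*a^2/3 - 25*a/3 + 14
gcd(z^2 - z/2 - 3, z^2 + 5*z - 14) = z - 2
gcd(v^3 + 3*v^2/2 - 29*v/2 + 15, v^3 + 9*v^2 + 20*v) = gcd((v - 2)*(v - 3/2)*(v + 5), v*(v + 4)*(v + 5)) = v + 5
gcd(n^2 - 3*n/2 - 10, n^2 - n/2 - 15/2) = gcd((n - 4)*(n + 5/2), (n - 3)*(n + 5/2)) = n + 5/2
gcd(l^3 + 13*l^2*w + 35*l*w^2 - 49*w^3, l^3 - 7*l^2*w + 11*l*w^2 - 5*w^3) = -l + w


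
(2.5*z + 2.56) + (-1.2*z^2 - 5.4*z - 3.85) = -1.2*z^2 - 2.9*z - 1.29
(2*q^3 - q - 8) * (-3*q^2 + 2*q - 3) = -6*q^5 + 4*q^4 - 3*q^3 + 22*q^2 - 13*q + 24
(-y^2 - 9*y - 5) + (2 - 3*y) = -y^2 - 12*y - 3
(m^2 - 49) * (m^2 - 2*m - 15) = m^4 - 2*m^3 - 64*m^2 + 98*m + 735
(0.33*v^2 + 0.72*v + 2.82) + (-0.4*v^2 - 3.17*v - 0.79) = -0.07*v^2 - 2.45*v + 2.03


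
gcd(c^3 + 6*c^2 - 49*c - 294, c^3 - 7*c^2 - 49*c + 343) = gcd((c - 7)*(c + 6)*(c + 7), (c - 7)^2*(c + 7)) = c^2 - 49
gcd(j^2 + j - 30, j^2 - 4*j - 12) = 1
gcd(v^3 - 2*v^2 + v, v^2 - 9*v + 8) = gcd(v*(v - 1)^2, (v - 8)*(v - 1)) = v - 1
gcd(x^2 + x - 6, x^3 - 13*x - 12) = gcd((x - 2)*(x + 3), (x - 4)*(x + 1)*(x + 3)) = x + 3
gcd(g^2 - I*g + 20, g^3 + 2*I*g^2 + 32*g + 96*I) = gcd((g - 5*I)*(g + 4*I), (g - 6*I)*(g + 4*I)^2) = g + 4*I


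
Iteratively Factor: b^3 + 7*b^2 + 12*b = (b + 4)*(b^2 + 3*b) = (b + 3)*(b + 4)*(b)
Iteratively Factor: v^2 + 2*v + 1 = (v + 1)*(v + 1)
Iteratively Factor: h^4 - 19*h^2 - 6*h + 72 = (h + 3)*(h^3 - 3*h^2 - 10*h + 24) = (h - 2)*(h + 3)*(h^2 - h - 12) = (h - 4)*(h - 2)*(h + 3)*(h + 3)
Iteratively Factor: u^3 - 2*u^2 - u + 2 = (u - 2)*(u^2 - 1) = (u - 2)*(u - 1)*(u + 1)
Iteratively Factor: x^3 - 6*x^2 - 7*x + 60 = (x - 4)*(x^2 - 2*x - 15) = (x - 4)*(x + 3)*(x - 5)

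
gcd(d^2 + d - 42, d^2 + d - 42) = d^2 + d - 42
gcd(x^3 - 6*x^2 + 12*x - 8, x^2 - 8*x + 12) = x - 2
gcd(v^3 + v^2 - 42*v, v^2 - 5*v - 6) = v - 6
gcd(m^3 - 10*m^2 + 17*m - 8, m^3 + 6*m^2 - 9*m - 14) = 1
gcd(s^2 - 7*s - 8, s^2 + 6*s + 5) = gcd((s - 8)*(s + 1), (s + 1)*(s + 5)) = s + 1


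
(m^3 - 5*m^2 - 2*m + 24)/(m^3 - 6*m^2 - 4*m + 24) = (m^2 - 7*m + 12)/(m^2 - 8*m + 12)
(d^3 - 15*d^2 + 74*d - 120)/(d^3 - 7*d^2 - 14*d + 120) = (d - 4)/(d + 4)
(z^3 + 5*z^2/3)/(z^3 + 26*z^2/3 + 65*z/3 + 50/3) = z^2/(z^2 + 7*z + 10)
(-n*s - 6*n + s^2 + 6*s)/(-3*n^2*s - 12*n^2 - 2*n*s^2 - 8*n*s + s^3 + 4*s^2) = (n*s + 6*n - s^2 - 6*s)/(3*n^2*s + 12*n^2 + 2*n*s^2 + 8*n*s - s^3 - 4*s^2)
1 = 1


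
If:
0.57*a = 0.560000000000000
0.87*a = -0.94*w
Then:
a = 0.98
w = -0.91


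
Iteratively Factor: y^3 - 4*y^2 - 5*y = (y - 5)*(y^2 + y) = (y - 5)*(y + 1)*(y)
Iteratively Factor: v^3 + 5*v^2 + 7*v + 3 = (v + 1)*(v^2 + 4*v + 3) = (v + 1)^2*(v + 3)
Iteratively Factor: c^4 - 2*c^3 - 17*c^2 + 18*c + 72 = (c + 3)*(c^3 - 5*c^2 - 2*c + 24) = (c - 3)*(c + 3)*(c^2 - 2*c - 8) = (c - 3)*(c + 2)*(c + 3)*(c - 4)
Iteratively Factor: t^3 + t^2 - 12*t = (t - 3)*(t^2 + 4*t) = (t - 3)*(t + 4)*(t)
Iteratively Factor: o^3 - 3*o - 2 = (o + 1)*(o^2 - o - 2) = (o - 2)*(o + 1)*(o + 1)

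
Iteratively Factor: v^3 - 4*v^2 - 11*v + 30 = (v + 3)*(v^2 - 7*v + 10) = (v - 2)*(v + 3)*(v - 5)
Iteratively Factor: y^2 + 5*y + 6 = (y + 2)*(y + 3)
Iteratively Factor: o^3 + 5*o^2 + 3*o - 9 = (o - 1)*(o^2 + 6*o + 9) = (o - 1)*(o + 3)*(o + 3)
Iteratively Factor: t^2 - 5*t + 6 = (t - 2)*(t - 3)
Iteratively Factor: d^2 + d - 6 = (d + 3)*(d - 2)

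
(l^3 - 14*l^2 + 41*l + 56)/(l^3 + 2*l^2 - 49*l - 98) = (l^2 - 7*l - 8)/(l^2 + 9*l + 14)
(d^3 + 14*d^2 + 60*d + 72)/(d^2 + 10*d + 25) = (d^3 + 14*d^2 + 60*d + 72)/(d^2 + 10*d + 25)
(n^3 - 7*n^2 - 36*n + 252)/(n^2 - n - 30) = (n^2 - n - 42)/(n + 5)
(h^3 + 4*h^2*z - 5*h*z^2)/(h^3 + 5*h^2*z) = (h - z)/h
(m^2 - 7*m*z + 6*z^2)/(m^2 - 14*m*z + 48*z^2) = (-m + z)/(-m + 8*z)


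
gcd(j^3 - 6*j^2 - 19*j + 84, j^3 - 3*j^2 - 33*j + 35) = j - 7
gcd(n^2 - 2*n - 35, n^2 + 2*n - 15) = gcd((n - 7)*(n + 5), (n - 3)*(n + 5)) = n + 5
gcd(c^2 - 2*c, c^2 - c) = c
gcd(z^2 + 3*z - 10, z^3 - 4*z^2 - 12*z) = 1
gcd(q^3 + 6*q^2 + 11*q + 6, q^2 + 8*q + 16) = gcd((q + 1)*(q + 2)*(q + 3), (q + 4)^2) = 1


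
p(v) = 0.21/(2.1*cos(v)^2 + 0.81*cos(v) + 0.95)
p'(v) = 0.21*(4.2*sin(v)*cos(v) + 0.81*sin(v))/(2.1*cos(v)^2 + 0.81*cos(v) + 0.95)^2 = (0.882*cos(v) + 0.1701)*sin(v)/(2.1*cos(v)^2 + 0.81*cos(v) + 0.95)^2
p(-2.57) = 0.12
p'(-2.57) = 0.10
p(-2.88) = 0.10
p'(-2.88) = 0.04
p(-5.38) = 0.09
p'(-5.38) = 0.11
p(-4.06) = 0.17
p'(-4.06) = -0.19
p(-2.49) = 0.13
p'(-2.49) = 0.12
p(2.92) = 0.10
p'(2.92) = -0.03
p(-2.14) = 0.19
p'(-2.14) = 0.20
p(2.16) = 0.18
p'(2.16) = -0.20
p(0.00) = 0.05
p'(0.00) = 0.00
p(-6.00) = 0.06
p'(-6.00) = 0.02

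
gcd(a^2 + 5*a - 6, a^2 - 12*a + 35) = 1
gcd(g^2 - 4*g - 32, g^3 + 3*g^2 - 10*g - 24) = g + 4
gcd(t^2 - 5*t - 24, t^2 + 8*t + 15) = t + 3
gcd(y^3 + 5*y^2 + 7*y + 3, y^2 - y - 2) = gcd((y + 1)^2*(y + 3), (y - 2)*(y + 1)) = y + 1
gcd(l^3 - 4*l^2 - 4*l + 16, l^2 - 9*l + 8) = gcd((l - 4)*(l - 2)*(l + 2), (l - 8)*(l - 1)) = 1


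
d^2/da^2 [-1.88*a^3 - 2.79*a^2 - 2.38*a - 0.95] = -11.28*a - 5.58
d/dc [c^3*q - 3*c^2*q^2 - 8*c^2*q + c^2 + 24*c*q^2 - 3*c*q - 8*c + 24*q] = 3*c^2*q - 6*c*q^2 - 16*c*q + 2*c + 24*q^2 - 3*q - 8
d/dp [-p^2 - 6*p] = -2*p - 6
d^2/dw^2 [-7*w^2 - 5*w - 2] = -14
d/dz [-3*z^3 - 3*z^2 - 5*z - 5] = -9*z^2 - 6*z - 5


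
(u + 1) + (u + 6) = 2*u + 7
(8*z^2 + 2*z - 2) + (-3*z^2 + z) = 5*z^2 + 3*z - 2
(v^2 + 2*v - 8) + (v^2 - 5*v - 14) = 2*v^2 - 3*v - 22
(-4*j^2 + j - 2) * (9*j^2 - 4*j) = -36*j^4 + 25*j^3 - 22*j^2 + 8*j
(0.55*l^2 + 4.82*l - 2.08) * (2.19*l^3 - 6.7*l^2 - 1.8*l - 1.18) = 1.2045*l^5 + 6.8708*l^4 - 37.8392*l^3 + 4.611*l^2 - 1.9436*l + 2.4544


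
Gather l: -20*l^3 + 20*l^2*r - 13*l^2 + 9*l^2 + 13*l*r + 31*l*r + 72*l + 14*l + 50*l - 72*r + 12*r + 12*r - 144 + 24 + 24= -20*l^3 + l^2*(20*r - 4) + l*(44*r + 136) - 48*r - 96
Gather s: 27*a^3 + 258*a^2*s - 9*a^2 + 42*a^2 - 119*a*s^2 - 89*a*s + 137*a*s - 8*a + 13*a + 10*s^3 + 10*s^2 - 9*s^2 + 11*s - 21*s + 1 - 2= 27*a^3 + 33*a^2 + 5*a + 10*s^3 + s^2*(1 - 119*a) + s*(258*a^2 + 48*a - 10) - 1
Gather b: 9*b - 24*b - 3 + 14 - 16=-15*b - 5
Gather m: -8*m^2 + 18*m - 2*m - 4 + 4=-8*m^2 + 16*m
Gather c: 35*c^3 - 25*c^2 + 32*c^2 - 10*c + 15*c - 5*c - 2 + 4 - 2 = 35*c^3 + 7*c^2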